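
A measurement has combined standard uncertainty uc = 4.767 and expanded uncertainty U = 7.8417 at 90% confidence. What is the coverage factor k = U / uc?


k = U / uc
k = 7.8417 / 4.767
k = 1.645

1.645


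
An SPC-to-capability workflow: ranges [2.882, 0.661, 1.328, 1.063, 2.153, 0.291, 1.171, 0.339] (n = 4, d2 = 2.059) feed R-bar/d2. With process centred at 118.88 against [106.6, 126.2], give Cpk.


R_bar = (2.882 + 0.661 + 1.328 + 1.063 + 2.153 + 0.291 + 1.171 + 0.339) / 8 = 1.236
sigma = R_bar / d2 = 1.236 / 2.059 = 0.6002914
Cp = (USL - LSL)/(6*sigma) = (126.2 - 106.6)/(6*0.6002914) = 5.4418
Cpu = (126.2 - 118.88)/(3*0.6002914) = 4.0647
Cpl = (118.88 - 106.6)/(3*0.6002914) = 6.8189
Cpk = min(Cpu, Cpl) = 4.0647

4.0647


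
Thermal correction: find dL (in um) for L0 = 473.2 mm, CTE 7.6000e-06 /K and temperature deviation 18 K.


dL = L * alpha * dT
= 473.2 * 7.6000e-06 * 18
= 0.0647338 mm
dL_um = 0.0647338 * 1000 = 64.7338 um

64.7338


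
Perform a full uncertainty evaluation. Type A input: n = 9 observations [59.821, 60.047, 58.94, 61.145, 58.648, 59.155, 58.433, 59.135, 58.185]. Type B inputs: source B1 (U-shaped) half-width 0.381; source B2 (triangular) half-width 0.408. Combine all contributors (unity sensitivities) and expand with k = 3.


mean = (59.821 + 60.047 + 58.94 + 61.145 + 58.648 + 59.155 + 58.433 + 59.135 + 58.185) / 9 = 59.27877778
s = sqrt(sum((x - mean)^2)/(n-1)) = 0.92380257
u_A = s / sqrt(n) = 0.92380257 / sqrt(9) = 0.30793419
u_B1 = 0.381 / sqrt(2) = 0.26940768
u_B2 = 0.408 / sqrt(6) = 0.1665653
uc = sqrt(0.30793419^2 + 0.26940768^2 + 0.1665653^2) = 0.44175555
U = k * uc = 3 * 0.44175555
U = 1.3253

1.3253


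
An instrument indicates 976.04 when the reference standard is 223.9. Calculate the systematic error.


Systematic error = measured - true
= 976.04 - 223.9
= 752.1400

752.1400


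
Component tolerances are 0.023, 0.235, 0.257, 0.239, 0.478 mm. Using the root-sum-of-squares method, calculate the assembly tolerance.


RSS = sqrt(0.023^2 + 0.235^2 + 0.257^2 + 0.239^2 + 0.478^2)
= sqrt(0.407408)
= 0.6383

0.6383


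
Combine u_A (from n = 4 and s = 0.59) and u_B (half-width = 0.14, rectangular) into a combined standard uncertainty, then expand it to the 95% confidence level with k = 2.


u_A = s / sqrt(n) = 0.59 / sqrt(4) = 0.295
u_B = half_width / sqrt(3) = 0.14 / sqrt(3) = 0.080829038
uc = sqrt(u_A^2 + u_B^2) = sqrt(0.295^2 + 0.080829038^2) = 0.30587307
U = k * uc = 2 * 0.30587307
U = 0.6117

0.6117


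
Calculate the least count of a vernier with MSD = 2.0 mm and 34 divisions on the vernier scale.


LC = MSD / n_div
= 2.0 / 34
= 0.0588

0.0588


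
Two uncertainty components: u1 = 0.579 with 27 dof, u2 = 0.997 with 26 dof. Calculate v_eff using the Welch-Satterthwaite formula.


uc = sqrt(u1^2 + u2^2) = sqrt(0.579^2 + 0.997^2) = 1.152931
v_eff = uc^4 / (u1^4/v1 + u2^4/v2)
= 1.152931^4 / (0.579^4/27 + 0.997^4/26)
= 1.7669053 / 0.042164537
v_eff = 41.9050

41.9050


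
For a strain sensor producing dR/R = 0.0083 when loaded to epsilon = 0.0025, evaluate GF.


GF = (dR/R) / epsilon
= 0.0083 / 0.0025
= 3.3200

3.3200


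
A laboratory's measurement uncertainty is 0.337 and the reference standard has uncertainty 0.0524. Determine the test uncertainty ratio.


TUR = u_lab / u_ref
= 0.337 / 0.0524
= 6.4313

6.4313


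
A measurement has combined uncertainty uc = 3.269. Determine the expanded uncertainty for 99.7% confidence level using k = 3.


U = k * uc
U = 3 * 3.269
U = 9.8070

9.8070


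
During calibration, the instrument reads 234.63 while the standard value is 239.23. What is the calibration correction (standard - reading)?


Correction = standard - reading
= 239.23 - 234.63
= 4.6000

4.6000


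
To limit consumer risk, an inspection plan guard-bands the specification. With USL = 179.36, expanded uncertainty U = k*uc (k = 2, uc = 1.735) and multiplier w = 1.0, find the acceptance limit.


U = k * uc = 2 * 1.735 = 3.47
guard band g = w * U = 1.0 * 3.47 = 3.47
AL = USL - g = 179.36 - 3.47
AL = 175.8900

175.8900


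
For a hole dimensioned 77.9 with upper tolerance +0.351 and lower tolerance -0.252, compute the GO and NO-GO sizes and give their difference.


GO = nominal - lower_tol (smallest hole = maximum material condition)
GO = 77.9 - 0.252 = 77.648
NO-GO = nominal + upper_tol (largest hole = least material condition)
NO-GO = 77.9 + 0.351 = 78.251
spread = NO-GO - GO = 78.251 - 77.648 = 0.6030

0.6030


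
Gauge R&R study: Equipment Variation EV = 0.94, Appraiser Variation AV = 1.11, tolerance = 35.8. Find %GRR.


GRR = sqrt(EV^2 + AV^2) = sqrt(0.94^2 + 1.11^2) = 1.4545446
%GRR = GRR / tol * 100 = 1.4545446 / 35.8 * 100
%GRR = 4.0630

4.0630


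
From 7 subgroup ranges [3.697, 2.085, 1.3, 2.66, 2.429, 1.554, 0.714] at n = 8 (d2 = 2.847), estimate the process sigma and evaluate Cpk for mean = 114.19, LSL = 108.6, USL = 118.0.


R_bar = (3.697 + 2.085 + 1.3 + 2.66 + 2.429 + 1.554 + 0.714) / 7 = 2.0627143
sigma = R_bar / d2 = 2.0627143 / 2.847 = 0.72452206
Cp = (USL - LSL)/(6*sigma) = (118.0 - 108.6)/(6*0.72452206) = 2.1623
Cpu = (118.0 - 114.19)/(3*0.72452206) = 1.7529
Cpl = (114.19 - 108.6)/(3*0.72452206) = 2.5718
Cpk = min(Cpu, Cpl) = 1.7529

1.7529


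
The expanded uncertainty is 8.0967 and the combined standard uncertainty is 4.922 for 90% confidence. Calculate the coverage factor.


k = U / uc
k = 8.0967 / 4.922
k = 1.645

1.645


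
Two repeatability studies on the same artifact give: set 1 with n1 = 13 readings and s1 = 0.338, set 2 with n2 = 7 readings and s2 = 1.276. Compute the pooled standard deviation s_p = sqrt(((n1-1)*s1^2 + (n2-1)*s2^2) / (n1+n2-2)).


s_p = sqrt(((n1-1)*s1^2 + (n2-1)*s2^2) / (n1+n2-2))
numerator = (13-1)*0.338^2 + (7-1)*1.276^2 = 1.370928 + 9.769056 = 11.139984
denominator = 13 + 7 - 2 = 18
s_p^2 = 11.139984 / 18 = 0.618888
s_p = sqrt(0.618888) = 0.7867

0.7867


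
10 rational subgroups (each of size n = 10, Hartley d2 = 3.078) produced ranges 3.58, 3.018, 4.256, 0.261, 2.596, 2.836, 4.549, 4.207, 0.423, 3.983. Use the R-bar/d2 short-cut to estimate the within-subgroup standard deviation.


R_bar = (3.58 + 3.018 + 4.256 + 0.261 + 2.596 + 2.836 + 4.549 + 4.207 + 0.423 + 3.983) / 10
R_bar = 29.709 / 10 = 2.9709
sigma_hat = R_bar / d2 = 2.9709 / 3.078 = 0.9652

0.9652


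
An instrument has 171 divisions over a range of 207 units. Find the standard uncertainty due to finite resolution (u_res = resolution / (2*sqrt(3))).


resolution = range / divisions
resolution = 207 / 171 = 1.2105263
u_res = resolution / (2*sqrt(3))
u_res = 1.2105263 / 3.4641016
u_res = 0.3494

0.3494


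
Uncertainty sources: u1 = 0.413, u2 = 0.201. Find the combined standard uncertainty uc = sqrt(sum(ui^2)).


uc = sqrt(0.413^2 + 0.201^2)
uc = sqrt(0.21097)
uc = 0.4593

0.4593


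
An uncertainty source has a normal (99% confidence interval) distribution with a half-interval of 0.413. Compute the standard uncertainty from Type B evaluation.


u_B = half_width / 2.576
u_B = 0.413 / 2.576
u_B = 0.1603

0.1603


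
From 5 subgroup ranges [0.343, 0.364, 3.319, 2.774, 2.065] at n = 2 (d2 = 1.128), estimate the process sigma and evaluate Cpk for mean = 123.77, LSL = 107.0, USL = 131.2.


R_bar = (0.343 + 0.364 + 3.319 + 2.774 + 2.065) / 5 = 1.773
sigma = R_bar / d2 = 1.773 / 1.128 = 1.5718085
Cp = (USL - LSL)/(6*sigma) = (131.2 - 107.0)/(6*1.5718085) = 2.5660
Cpu = (131.2 - 123.77)/(3*1.5718085) = 1.5757
Cpl = (123.77 - 107.0)/(3*1.5718085) = 3.5564
Cpk = min(Cpu, Cpl) = 1.5757

1.5757


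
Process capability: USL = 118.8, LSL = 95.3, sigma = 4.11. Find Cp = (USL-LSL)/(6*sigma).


Cp = (USL - LSL) / (6 * sigma)
= (118.8 - 95.3) / (6 * 4.11)
= 23.5000 / 24.6600
= 0.9530

0.9530


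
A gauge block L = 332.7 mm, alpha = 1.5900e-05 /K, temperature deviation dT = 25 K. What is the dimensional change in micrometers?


dL = L * alpha * dT
= 332.7 * 1.5900e-05 * 25
= 0.1322483 mm
dL_um = 0.1322483 * 1000 = 132.2483 um

132.2483


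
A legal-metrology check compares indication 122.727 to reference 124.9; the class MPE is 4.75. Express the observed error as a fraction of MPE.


e = indication - reference = 122.727 - 124.9 = -2.1730
|e| = 2.1730
ratio = |e| / MPE = 2.1730 / 4.75
ratio = 0.4575

0.4575


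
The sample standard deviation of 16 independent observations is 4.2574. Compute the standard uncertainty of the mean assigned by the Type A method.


u_A = s / sqrt(n)
u_A = 4.2574 / sqrt(16)
u_A = 4.2574 / 4
u_A = 1.0643

1.0643


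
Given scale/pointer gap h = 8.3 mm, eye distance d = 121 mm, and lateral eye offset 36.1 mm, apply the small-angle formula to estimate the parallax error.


error = h * offset / d
= 8.3 * 36.1 / 121
= 2.4763

2.4763


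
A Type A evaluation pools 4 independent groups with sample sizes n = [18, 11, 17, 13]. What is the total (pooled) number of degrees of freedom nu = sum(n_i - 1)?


nu = sum_i (n_i - 1)
nu = ((18 - 1) + (11 - 1) + (17 - 1) + (13 - 1))
nu = 17 + 10 + 16 + 12
nu = 55

55


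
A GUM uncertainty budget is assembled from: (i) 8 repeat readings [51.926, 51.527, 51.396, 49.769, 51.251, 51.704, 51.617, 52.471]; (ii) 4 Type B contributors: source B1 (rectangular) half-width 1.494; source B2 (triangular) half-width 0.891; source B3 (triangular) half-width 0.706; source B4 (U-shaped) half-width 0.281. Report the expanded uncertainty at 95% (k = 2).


mean = (51.926 + 51.527 + 51.396 + 49.769 + 51.251 + 51.704 + 51.617 + 52.471) / 8 = 51.457625
s = sqrt(sum((x - mean)^2)/(n-1)) = 0.77783251
u_A = s / sqrt(n) = 0.77783251 / sqrt(8) = 0.27500532
u_B1 = 1.494 / sqrt(3) = 0.8625613
u_B2 = 0.891 / sqrt(6) = 0.36374923
u_B3 = 0.706 / sqrt(6) = 0.28822329
u_B4 = 0.281 / sqrt(2) = 0.19869701
uc = sqrt(0.27500532^2 + 0.8625613^2 + 0.36374923^2 + 0.28822329^2 + 0.19869701^2) = 1.0365841
U = k * uc = 2 * 1.0365841
U = 2.0732

2.0732


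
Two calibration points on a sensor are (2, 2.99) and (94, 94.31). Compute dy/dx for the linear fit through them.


slope = (y2 - y1) / (x2 - x1)
= (94.31 - 2.99) / (94 - 2)
= 91.3200 / 92
= 0.9926

0.9926


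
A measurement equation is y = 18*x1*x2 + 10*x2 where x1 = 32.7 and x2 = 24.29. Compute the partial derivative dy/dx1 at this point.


y = 18*x1*x2 + 10*x2
dy/dx1 = 18*x2
Evaluate at x2 = 24.29: c1 = 18 * 24.29
c1 = 437.2200

437.2200


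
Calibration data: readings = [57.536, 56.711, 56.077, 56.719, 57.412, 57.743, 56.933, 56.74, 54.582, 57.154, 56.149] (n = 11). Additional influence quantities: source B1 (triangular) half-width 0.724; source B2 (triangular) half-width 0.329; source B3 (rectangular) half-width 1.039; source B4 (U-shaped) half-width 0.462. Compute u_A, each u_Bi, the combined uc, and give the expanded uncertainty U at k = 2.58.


mean = (57.536 + 56.711 + 56.077 + 56.719 + 57.412 + 57.743 + 56.933 + 56.74 + 54.582 + 57.154 + 56.149) / 11 = 56.70509091
s = sqrt(sum((x - mean)^2)/(n-1)) = 0.87940576
u_A = s / sqrt(n) = 0.87940576 / sqrt(11) = 0.26515081
u_B1 = 0.724 / sqrt(6) = 0.29557176
u_B2 = 0.329 / sqrt(6) = 0.13431369
u_B3 = 1.039 / sqrt(3) = 0.59986693
u_B4 = 0.462 / sqrt(2) = 0.32668333
uc = sqrt(0.26515081^2 + 0.29557176^2 + 0.13431369^2 + 0.59986693^2 + 0.32668333^2) = 0.80141757
U = k * uc = 2.58 * 0.80141757
U = 2.0677

2.0677


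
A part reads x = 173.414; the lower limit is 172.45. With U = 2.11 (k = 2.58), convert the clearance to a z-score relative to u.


u = U / k = 2.11 / 2.58 = 0.81782946
margin = |LSL - x| = |172.45 - 173.414| = 0.964
z = margin / u = 0.964 / 0.81782946
z = 1.1787

1.1787


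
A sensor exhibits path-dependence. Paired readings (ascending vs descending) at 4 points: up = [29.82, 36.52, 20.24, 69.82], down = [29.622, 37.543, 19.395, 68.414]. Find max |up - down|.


|29.82 - 29.622| = 0.1980
|36.52 - 37.543| = 1.0230
|20.24 - 19.395| = 0.8450
|69.82 - 68.414| = 1.4060
hysteresis = max(diffs) = 1.4060

1.4060


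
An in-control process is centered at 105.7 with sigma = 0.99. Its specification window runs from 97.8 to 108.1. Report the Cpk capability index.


Cpu = (USL - mean) / (3*sigma) = (108.1 - 105.7) / (3*0.99) = 0.8081
Cpl = (mean - LSL) / (3*sigma) = (105.7 - 97.8) / (3*0.99) = 2.6599
Cpk = min(Cpu, Cpl) = 0.8081

0.8081


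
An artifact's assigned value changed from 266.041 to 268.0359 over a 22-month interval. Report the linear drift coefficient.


rate = (v2 - v1) / months
= (268.0359 - 266.041) / 22
= 1.9949 / 22
= 0.0907

0.0907


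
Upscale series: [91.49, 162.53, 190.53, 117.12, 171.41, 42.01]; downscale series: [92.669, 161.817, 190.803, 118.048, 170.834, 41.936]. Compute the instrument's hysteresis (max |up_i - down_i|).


|91.49 - 92.669| = 1.1790
|162.53 - 161.817| = 0.7130
|190.53 - 190.803| = 0.2730
|117.12 - 118.048| = 0.9280
|171.41 - 170.834| = 0.5760
|42.01 - 41.936| = 0.0740
hysteresis = max(diffs) = 1.1790

1.1790


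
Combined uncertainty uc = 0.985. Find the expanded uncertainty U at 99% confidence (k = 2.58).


U = k * uc
U = 2.58 * 0.985
U = 2.5413

2.5413


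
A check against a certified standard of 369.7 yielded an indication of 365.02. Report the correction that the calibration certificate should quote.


Correction = standard - reading
= 369.7 - 365.02
= 4.6800

4.6800


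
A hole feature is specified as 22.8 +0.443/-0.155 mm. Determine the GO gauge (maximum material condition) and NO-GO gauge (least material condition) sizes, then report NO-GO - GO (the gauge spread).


GO = nominal - lower_tol (smallest hole = maximum material condition)
GO = 22.8 - 0.155 = 22.645
NO-GO = nominal + upper_tol (largest hole = least material condition)
NO-GO = 22.8 + 0.443 = 23.243
spread = NO-GO - GO = 23.243 - 22.645 = 0.5980

0.5980


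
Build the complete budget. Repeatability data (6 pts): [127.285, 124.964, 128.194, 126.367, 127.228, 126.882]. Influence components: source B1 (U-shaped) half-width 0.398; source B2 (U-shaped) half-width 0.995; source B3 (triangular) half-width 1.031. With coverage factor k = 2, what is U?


mean = (127.285 + 124.964 + 128.194 + 126.367 + 127.228 + 126.882) / 6 = 126.82
s = sqrt(sum((x - mean)^2)/(n-1)) = 1.0885177
u_A = s / sqrt(n) = 1.0885177 / sqrt(6) = 0.44438549
u_B1 = 0.398 / sqrt(2) = 0.2814285
u_B2 = 0.995 / sqrt(2) = 0.70357125
u_B3 = 1.031 / sqrt(6) = 0.42090399
uc = sqrt(0.44438549^2 + 0.2814285^2 + 0.70357125^2 + 0.42090399^2) = 0.97409093
U = k * uc = 2 * 0.97409093
U = 1.9482

1.9482


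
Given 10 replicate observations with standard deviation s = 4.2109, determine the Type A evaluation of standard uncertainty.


u_A = s / sqrt(n)
u_A = 4.2109 / sqrt(10)
u_A = 4.2109 / 3.1622777
u_A = 1.3316

1.3316


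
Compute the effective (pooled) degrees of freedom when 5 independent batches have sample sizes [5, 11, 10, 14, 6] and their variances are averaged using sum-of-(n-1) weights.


nu = sum_i (n_i - 1)
nu = ((5 - 1) + (11 - 1) + (10 - 1) + (14 - 1) + (6 - 1))
nu = 4 + 10 + 9 + 13 + 5
nu = 41

41


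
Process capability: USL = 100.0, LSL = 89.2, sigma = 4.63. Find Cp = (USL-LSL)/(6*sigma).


Cp = (USL - LSL) / (6 * sigma)
= (100.0 - 89.2) / (6 * 4.63)
= 10.8000 / 27.7800
= 0.3888

0.3888


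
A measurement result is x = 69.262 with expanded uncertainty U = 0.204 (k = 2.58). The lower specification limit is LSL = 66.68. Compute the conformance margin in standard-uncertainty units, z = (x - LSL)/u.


u = U / k = 0.204 / 2.58 = 0.079069767
margin = |LSL - x| = |66.68 - 69.262| = 2.582
z = margin / u = 2.582 / 0.079069767
z = 32.6547

32.6547


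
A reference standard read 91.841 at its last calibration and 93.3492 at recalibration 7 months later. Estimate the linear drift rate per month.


rate = (v2 - v1) / months
= (93.3492 - 91.841) / 7
= 1.5082 / 7
= 0.2155

0.2155


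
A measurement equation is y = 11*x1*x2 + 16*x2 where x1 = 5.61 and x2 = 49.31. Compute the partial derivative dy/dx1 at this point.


y = 11*x1*x2 + 16*x2
dy/dx1 = 11*x2
Evaluate at x2 = 49.31: c1 = 11 * 49.31
c1 = 542.4100

542.4100


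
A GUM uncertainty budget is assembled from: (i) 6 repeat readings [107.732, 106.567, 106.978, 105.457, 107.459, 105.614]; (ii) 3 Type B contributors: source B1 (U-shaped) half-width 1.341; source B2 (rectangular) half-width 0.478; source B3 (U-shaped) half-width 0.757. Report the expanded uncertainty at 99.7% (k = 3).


mean = (107.732 + 106.567 + 106.978 + 105.457 + 107.459 + 105.614) / 6 = 106.6345
s = sqrt(sum((x - mean)^2)/(n-1)) = 0.94178357
u_A = s / sqrt(n) = 0.94178357 / sqrt(6) = 0.38448153
u_B1 = 1.341 / sqrt(2) = 0.94823019
u_B2 = 0.478 / sqrt(3) = 0.27597343
u_B3 = 0.757 / sqrt(2) = 0.53527983
uc = sqrt(0.38448153^2 + 0.94823019^2 + 0.27597343^2 + 0.53527983^2) = 1.1872878
U = k * uc = 3 * 1.1872878
U = 3.5619

3.5619


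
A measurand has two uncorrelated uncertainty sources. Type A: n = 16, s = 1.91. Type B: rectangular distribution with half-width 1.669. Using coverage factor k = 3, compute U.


u_A = s / sqrt(n) = 1.91 / sqrt(16) = 0.4775
u_B = half_width / sqrt(3) = 1.669 / sqrt(3) = 0.9635976
uc = sqrt(u_A^2 + u_B^2) = sqrt(0.4775^2 + 0.9635976^2) = 1.0754193
U = k * uc = 3 * 1.0754193
U = 3.2263

3.2263


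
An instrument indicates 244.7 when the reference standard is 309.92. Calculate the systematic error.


Systematic error = measured - true
= 244.7 - 309.92
= -65.2200

-65.2200


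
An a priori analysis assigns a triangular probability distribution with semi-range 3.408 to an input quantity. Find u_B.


u_B = half_width / sqrt(6)
u_B = 3.408 / 2.4494897
u_B = 1.3913

1.3913


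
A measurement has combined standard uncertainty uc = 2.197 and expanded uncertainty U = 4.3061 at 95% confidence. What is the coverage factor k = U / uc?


k = U / uc
k = 4.3061 / 2.197
k = 1.96

1.96


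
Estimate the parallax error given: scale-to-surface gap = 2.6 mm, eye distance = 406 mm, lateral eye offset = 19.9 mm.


error = h * offset / d
= 2.6 * 19.9 / 406
= 0.1274

0.1274


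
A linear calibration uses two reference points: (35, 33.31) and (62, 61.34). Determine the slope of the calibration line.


slope = (y2 - y1) / (x2 - x1)
= (61.34 - 33.31) / (62 - 35)
= 28.0300 / 27
= 1.0381

1.0381


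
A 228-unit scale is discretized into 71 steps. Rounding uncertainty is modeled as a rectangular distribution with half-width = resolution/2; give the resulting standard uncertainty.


resolution = range / divisions
resolution = 228 / 71 = 3.2112676
u_res = resolution / (2*sqrt(3))
u_res = 3.2112676 / 3.4641016
u_res = 0.9270

0.9270


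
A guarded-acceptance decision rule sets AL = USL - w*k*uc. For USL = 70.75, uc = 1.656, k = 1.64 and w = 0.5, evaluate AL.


U = k * uc = 1.64 * 1.656 = 2.71584
guard band g = w * U = 0.5 * 2.71584 = 1.35792
AL = USL - g = 70.75 - 1.35792
AL = 69.3921

69.3921


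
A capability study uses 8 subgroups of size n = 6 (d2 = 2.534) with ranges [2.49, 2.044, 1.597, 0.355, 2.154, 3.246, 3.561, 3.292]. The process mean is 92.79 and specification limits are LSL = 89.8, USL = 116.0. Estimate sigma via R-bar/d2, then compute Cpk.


R_bar = (2.49 + 2.044 + 1.597 + 0.355 + 2.154 + 3.246 + 3.561 + 3.292) / 8 = 2.342375
sigma = R_bar / d2 = 2.342375 / 2.534 = 0.92437845
Cp = (USL - LSL)/(6*sigma) = (116.0 - 89.8)/(6*0.92437845) = 4.7239
Cpu = (116.0 - 92.79)/(3*0.92437845) = 8.3696
Cpl = (92.79 - 89.8)/(3*0.92437845) = 1.0782
Cpk = min(Cpu, Cpl) = 1.0782

1.0782


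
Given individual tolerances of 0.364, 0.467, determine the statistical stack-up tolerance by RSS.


RSS = sqrt(0.364^2 + 0.467^2)
= sqrt(0.350585)
= 0.5921

0.5921


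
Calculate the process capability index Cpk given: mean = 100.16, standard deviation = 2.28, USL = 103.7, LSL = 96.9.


Cpu = (USL - mean) / (3*sigma) = (103.7 - 100.16) / (3*2.28) = 0.5175
Cpl = (mean - LSL) / (3*sigma) = (100.16 - 96.9) / (3*2.28) = 0.4766
Cpk = min(Cpu, Cpl) = 0.4766

0.4766


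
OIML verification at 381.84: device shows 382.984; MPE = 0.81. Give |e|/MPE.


e = indication - reference = 382.984 - 381.84 = 1.1440
|e| = 1.1440
ratio = |e| / MPE = 1.1440 / 0.81
ratio = 1.4123

1.4123


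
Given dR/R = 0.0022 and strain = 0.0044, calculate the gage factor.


GF = (dR/R) / epsilon
= 0.0022 / 0.0044
= 0.5000

0.5000


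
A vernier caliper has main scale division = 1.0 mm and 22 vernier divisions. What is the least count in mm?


LC = MSD / n_div
= 1.0 / 22
= 0.0455

0.0455


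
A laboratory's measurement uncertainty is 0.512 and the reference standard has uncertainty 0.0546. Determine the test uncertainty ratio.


TUR = u_lab / u_ref
= 0.512 / 0.0546
= 9.3773

9.3773


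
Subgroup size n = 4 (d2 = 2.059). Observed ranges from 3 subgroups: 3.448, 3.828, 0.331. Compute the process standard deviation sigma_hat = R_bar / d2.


R_bar = (3.448 + 3.828 + 0.331) / 3
R_bar = 7.607 / 3 = 2.5356667
sigma_hat = R_bar / d2 = 2.5356667 / 2.059 = 1.2315

1.2315


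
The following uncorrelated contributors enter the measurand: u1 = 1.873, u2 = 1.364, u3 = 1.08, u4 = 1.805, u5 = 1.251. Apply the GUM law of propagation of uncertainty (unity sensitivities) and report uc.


uc = sqrt(1.873^2 + 1.364^2 + 1.08^2 + 1.805^2 + 1.251^2)
uc = sqrt(11.358051)
uc = 3.3702

3.3702


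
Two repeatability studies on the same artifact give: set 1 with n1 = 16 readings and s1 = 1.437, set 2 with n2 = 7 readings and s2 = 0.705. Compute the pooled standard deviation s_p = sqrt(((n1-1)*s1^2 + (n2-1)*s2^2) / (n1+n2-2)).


s_p = sqrt(((n1-1)*s1^2 + (n2-1)*s2^2) / (n1+n2-2))
numerator = (16-1)*1.437^2 + (7-1)*0.705^2 = 30.974535 + 2.98215 = 33.956685
denominator = 16 + 7 - 2 = 21
s_p^2 = 33.956685 / 21 = 1.616985
s_p = sqrt(1.616985) = 1.2716

1.2716


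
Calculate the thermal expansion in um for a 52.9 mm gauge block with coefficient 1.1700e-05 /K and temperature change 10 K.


dL = L * alpha * dT
= 52.9 * 1.1700e-05 * 10
= 0.0061893 mm
dL_um = 0.0061893 * 1000 = 6.1893 um

6.1893


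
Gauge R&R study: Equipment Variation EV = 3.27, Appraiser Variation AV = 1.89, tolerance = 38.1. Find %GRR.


GRR = sqrt(EV^2 + AV^2) = sqrt(3.27^2 + 1.89^2) = 3.7769035
%GRR = GRR / tol * 100 = 3.7769035 / 38.1 * 100
%GRR = 9.9131

9.9131


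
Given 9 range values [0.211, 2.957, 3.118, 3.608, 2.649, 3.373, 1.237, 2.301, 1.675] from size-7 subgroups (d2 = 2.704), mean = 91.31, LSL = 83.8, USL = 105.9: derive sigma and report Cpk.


R_bar = (0.211 + 2.957 + 3.118 + 3.608 + 2.649 + 3.373 + 1.237 + 2.301 + 1.675) / 9 = 2.3476667
sigma = R_bar / d2 = 2.3476667 / 2.704 = 0.86821993
Cp = (USL - LSL)/(6*sigma) = (105.9 - 83.8)/(6*0.86821993) = 4.2424
Cpu = (105.9 - 91.31)/(3*0.86821993) = 5.6015
Cpl = (91.31 - 83.8)/(3*0.86821993) = 2.8833
Cpk = min(Cpu, Cpl) = 2.8833

2.8833


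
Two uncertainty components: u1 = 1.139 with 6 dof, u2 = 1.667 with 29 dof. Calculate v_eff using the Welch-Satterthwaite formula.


uc = sqrt(u1^2 + u2^2) = sqrt(1.139^2 + 1.667^2) = 2.0189626
v_eff = uc^4 / (u1^4/v1 + u2^4/v2)
= 2.0189626^4 / (1.139^4/6 + 1.667^4/29)
= 16.615488 / 0.54679055
v_eff = 30.3873

30.3873


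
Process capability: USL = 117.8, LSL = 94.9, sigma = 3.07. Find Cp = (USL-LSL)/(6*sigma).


Cp = (USL - LSL) / (6 * sigma)
= (117.8 - 94.9) / (6 * 3.07)
= 22.9000 / 18.4200
= 1.2432

1.2432


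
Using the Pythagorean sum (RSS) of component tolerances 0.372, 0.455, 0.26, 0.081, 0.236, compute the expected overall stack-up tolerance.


RSS = sqrt(0.372^2 + 0.455^2 + 0.26^2 + 0.081^2 + 0.236^2)
= sqrt(0.475266)
= 0.6894

0.6894


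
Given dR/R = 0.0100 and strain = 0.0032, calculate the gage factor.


GF = (dR/R) / epsilon
= 0.0100 / 0.0032
= 3.1250

3.1250


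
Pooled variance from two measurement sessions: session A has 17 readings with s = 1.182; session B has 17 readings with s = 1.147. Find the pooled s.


s_p = sqrt(((n1-1)*s1^2 + (n2-1)*s2^2) / (n1+n2-2))
numerator = (17-1)*1.182^2 + (17-1)*1.147^2 = 22.353984 + 21.049744 = 43.403728
denominator = 17 + 17 - 2 = 32
s_p^2 = 43.403728 / 32 = 1.3563665
s_p = sqrt(1.3563665) = 1.1646

1.1646


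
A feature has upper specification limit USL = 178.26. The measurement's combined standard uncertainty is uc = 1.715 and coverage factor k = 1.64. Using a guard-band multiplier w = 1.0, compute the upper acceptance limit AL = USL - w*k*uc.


U = k * uc = 1.64 * 1.715 = 2.8126
guard band g = w * U = 1.0 * 2.8126 = 2.8126
AL = USL - g = 178.26 - 2.8126
AL = 175.4474

175.4474


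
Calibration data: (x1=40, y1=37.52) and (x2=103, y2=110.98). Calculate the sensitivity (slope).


slope = (y2 - y1) / (x2 - x1)
= (110.98 - 37.52) / (103 - 40)
= 73.4600 / 63
= 1.1660

1.1660


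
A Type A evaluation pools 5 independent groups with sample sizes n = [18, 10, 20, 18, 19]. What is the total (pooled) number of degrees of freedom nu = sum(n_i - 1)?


nu = sum_i (n_i - 1)
nu = ((18 - 1) + (10 - 1) + (20 - 1) + (18 - 1) + (19 - 1))
nu = 17 + 9 + 19 + 17 + 18
nu = 80

80


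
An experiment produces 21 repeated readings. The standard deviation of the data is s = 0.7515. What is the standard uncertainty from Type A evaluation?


u_A = s / sqrt(n)
u_A = 0.7515 / sqrt(21)
u_A = 0.7515 / 4.5825757
u_A = 0.1640

0.1640


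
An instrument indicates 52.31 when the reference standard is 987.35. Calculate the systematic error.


Systematic error = measured - true
= 52.31 - 987.35
= -935.0400

-935.0400


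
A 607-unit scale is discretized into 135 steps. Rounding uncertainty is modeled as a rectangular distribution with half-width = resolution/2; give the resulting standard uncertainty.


resolution = range / divisions
resolution = 607 / 135 = 4.4962963
u_res = resolution / (2*sqrt(3))
u_res = 4.4962963 / 3.4641016
u_res = 1.2980

1.2980


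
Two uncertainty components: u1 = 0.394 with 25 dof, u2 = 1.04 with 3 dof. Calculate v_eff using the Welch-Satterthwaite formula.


uc = sqrt(u1^2 + u2^2) = sqrt(0.394^2 + 1.04^2) = 1.1121313
v_eff = uc^4 / (u1^4/v1 + u2^4/v2)
= 1.1121313^4 / (0.394^4/25 + 1.04^4/3)
= 1.5297634 / 0.39091678
v_eff = 3.9133

3.9133


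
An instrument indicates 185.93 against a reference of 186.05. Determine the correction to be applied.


Correction = standard - reading
= 186.05 - 185.93
= 0.1200

0.1200


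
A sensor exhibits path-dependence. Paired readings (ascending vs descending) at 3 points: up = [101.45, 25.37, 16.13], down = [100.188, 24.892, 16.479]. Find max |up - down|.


|101.45 - 100.188| = 1.2620
|25.37 - 24.892| = 0.4780
|16.13 - 16.479| = 0.3490
hysteresis = max(diffs) = 1.2620

1.2620


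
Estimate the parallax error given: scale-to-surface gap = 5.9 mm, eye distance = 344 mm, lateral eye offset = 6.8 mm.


error = h * offset / d
= 5.9 * 6.8 / 344
= 0.1166

0.1166


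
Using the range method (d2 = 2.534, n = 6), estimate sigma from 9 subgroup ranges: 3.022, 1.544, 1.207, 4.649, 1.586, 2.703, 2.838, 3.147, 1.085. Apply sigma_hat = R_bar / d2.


R_bar = (3.022 + 1.544 + 1.207 + 4.649 + 1.586 + 2.703 + 2.838 + 3.147 + 1.085) / 9
R_bar = 21.781 / 9 = 2.4201111
sigma_hat = R_bar / d2 = 2.4201111 / 2.534 = 0.9551

0.9551


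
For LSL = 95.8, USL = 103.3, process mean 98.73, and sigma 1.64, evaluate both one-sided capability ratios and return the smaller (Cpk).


Cpu = (USL - mean) / (3*sigma) = (103.3 - 98.73) / (3*1.64) = 0.9289
Cpl = (mean - LSL) / (3*sigma) = (98.73 - 95.8) / (3*1.64) = 0.5955
Cpk = min(Cpu, Cpl) = 0.5955

0.5955


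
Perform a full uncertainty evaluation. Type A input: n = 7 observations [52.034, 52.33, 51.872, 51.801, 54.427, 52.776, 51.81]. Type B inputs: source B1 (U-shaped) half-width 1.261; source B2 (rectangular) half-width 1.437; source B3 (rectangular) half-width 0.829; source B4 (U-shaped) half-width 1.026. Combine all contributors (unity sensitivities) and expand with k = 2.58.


mean = (52.034 + 52.33 + 51.872 + 51.801 + 54.427 + 52.776 + 51.81) / 7 = 52.43571429
s = sqrt(sum((x - mean)^2)/(n-1)) = 0.94566709
u_A = s / sqrt(n) = 0.94566709 / sqrt(7) = 0.35742856
u_B1 = 1.261 / sqrt(2) = 0.89166165
u_B2 = 1.437 / sqrt(3) = 0.82965234
u_B3 = 0.829 / sqrt(3) = 0.47862337
u_B4 = 1.026 / sqrt(2) = 0.72549156
uc = sqrt(0.35742856^2 + 0.89166165^2 + 0.82965234^2 + 0.47862337^2 + 0.72549156^2) = 1.5383618
U = k * uc = 2.58 * 1.5383618
U = 3.9690

3.9690


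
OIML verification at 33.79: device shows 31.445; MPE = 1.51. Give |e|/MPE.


e = indication - reference = 31.445 - 33.79 = -2.3450
|e| = 2.3450
ratio = |e| / MPE = 2.3450 / 1.51
ratio = 1.5530

1.5530


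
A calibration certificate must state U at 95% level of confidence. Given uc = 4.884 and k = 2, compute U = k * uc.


U = k * uc
U = 2 * 4.884
U = 9.7680

9.7680


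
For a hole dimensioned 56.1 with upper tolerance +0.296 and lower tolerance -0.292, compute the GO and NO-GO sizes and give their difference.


GO = nominal - lower_tol (smallest hole = maximum material condition)
GO = 56.1 - 0.292 = 55.808
NO-GO = nominal + upper_tol (largest hole = least material condition)
NO-GO = 56.1 + 0.296 = 56.396
spread = NO-GO - GO = 56.396 - 55.808 = 0.5880

0.5880


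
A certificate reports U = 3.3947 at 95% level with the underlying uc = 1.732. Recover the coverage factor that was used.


k = U / uc
k = 3.3947 / 1.732
k = 1.96

1.96


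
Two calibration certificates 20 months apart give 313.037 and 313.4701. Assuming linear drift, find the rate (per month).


rate = (v2 - v1) / months
= (313.4701 - 313.037) / 20
= 0.4331 / 20
= 0.0217

0.0217


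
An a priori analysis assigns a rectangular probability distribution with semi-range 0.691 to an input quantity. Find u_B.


u_B = half_width / sqrt(3)
u_B = 0.691 / 1.7320508
u_B = 0.3989

0.3989


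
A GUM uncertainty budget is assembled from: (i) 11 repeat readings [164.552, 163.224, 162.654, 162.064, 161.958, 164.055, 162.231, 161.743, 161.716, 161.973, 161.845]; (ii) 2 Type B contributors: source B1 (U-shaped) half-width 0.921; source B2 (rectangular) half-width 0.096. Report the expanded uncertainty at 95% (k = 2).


mean = (164.552 + 163.224 + 162.654 + 162.064 + 161.958 + 164.055 + 162.231 + 161.743 + 161.716 + 161.973 + 161.845) / 11 = 162.5468182
s = sqrt(sum((x - mean)^2)/(n-1)) = 0.97995865
u_A = s / sqrt(n) = 0.97995865 / sqrt(11) = 0.29546865
u_B1 = 0.921 / sqrt(2) = 0.65124535
u_B2 = 0.096 / sqrt(3) = 0.055425626
uc = sqrt(0.29546865^2 + 0.65124535^2 + 0.055425626^2) = 0.71728253
U = k * uc = 2 * 0.71728253
U = 1.4346

1.4346


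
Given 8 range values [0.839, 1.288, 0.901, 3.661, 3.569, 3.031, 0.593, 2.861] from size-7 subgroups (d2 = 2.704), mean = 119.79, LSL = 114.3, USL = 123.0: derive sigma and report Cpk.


R_bar = (0.839 + 1.288 + 0.901 + 3.661 + 3.569 + 3.031 + 0.593 + 2.861) / 8 = 2.092875
sigma = R_bar / d2 = 2.092875 / 2.704 = 0.77399223
Cp = (USL - LSL)/(6*sigma) = (123.0 - 114.3)/(6*0.77399223) = 1.8734
Cpu = (123.0 - 119.79)/(3*0.77399223) = 1.3824
Cpl = (119.79 - 114.3)/(3*0.77399223) = 2.3644
Cpk = min(Cpu, Cpl) = 1.3824

1.3824


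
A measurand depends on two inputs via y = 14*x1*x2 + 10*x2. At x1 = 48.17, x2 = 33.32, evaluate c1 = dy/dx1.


y = 14*x1*x2 + 10*x2
dy/dx1 = 14*x2
Evaluate at x2 = 33.32: c1 = 14 * 33.32
c1 = 466.4800

466.4800


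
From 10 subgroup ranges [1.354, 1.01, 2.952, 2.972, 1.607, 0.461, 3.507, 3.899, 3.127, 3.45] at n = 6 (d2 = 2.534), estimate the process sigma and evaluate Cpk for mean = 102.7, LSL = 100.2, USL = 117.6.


R_bar = (1.354 + 1.01 + 2.952 + 2.972 + 1.607 + 0.461 + 3.507 + 3.899 + 3.127 + 3.45) / 10 = 2.4339
sigma = R_bar / d2 = 2.4339 / 2.534 = 0.96049724
Cp = (USL - LSL)/(6*sigma) = (117.6 - 100.2)/(6*0.96049724) = 3.0193
Cpu = (117.6 - 102.7)/(3*0.96049724) = 5.1709
Cpl = (102.7 - 100.2)/(3*0.96049724) = 0.8676
Cpk = min(Cpu, Cpl) = 0.8676

0.8676


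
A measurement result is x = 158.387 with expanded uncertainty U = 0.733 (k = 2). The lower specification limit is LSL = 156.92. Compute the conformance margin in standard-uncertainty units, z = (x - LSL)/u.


u = U / k = 0.733 / 2 = 0.3665
margin = |LSL - x| = |156.92 - 158.387| = 1.467
z = margin / u = 1.467 / 0.3665
z = 4.0027

4.0027


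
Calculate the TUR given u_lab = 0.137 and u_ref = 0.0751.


TUR = u_lab / u_ref
= 0.137 / 0.0751
= 1.8242

1.8242


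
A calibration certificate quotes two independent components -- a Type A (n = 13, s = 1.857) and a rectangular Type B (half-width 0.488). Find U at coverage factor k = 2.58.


u_A = s / sqrt(n) = 1.857 / sqrt(13) = 0.51503913
u_B = half_width / sqrt(3) = 0.488 / sqrt(3) = 0.28174693
uc = sqrt(u_A^2 + u_B^2) = sqrt(0.51503913^2 + 0.28174693^2) = 0.58706613
U = k * uc = 2.58 * 0.58706613
U = 1.5146

1.5146


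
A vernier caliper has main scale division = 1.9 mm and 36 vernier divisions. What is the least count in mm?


LC = MSD / n_div
= 1.9 / 36
= 0.0528

0.0528


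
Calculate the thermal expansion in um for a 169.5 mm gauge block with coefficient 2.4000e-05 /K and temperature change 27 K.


dL = L * alpha * dT
= 169.5 * 2.4000e-05 * 27
= 0.1098360 mm
dL_um = 0.1098360 * 1000 = 109.8360 um

109.8360


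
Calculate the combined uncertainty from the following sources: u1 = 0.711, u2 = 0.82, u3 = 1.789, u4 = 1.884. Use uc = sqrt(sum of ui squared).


uc = sqrt(0.711^2 + 0.82^2 + 1.789^2 + 1.884^2)
uc = sqrt(7.927898)
uc = 2.8157

2.8157


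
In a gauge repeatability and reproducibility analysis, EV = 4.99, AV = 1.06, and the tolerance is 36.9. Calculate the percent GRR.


GRR = sqrt(EV^2 + AV^2) = sqrt(4.99^2 + 1.06^2) = 5.101343
%GRR = GRR / tol * 100 = 5.101343 / 36.9 * 100
%GRR = 13.8248

13.8248


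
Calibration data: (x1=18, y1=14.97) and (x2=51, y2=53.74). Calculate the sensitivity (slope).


slope = (y2 - y1) / (x2 - x1)
= (53.74 - 14.97) / (51 - 18)
= 38.7700 / 33
= 1.1748

1.1748


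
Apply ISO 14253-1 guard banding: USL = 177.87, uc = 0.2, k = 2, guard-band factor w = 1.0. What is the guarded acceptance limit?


U = k * uc = 2 * 0.2 = 0.4
guard band g = w * U = 1.0 * 0.4 = 0.4
AL = USL - g = 177.87 - 0.4
AL = 177.4700

177.4700


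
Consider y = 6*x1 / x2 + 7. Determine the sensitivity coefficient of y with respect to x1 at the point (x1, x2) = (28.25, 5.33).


y = 6*x1 / x2 + 7
dy/dx1 = 6/x2
Evaluate at x2 = 5.33: c1 = 6 / 5.33
c1 = 1.1257

1.1257


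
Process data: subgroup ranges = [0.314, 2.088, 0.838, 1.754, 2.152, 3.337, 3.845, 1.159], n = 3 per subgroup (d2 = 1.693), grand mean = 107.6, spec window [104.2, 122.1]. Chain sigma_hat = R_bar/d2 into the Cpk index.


R_bar = (0.314 + 2.088 + 0.838 + 1.754 + 2.152 + 3.337 + 3.845 + 1.159) / 8 = 1.935875
sigma = R_bar / d2 = 1.935875 / 1.693 = 1.1434584
Cp = (USL - LSL)/(6*sigma) = (122.1 - 104.2)/(6*1.1434584) = 2.6090
Cpu = (122.1 - 107.6)/(3*1.1434584) = 4.2269
Cpl = (107.6 - 104.2)/(3*1.1434584) = 0.9911
Cpk = min(Cpu, Cpl) = 0.9911

0.9911


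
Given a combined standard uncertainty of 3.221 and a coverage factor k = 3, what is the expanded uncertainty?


U = k * uc
U = 3 * 3.221
U = 9.6630

9.6630


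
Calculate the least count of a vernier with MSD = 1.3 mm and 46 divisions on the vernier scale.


LC = MSD / n_div
= 1.3 / 46
= 0.0283

0.0283


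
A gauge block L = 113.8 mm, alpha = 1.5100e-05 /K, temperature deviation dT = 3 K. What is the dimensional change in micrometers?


dL = L * alpha * dT
= 113.8 * 1.5100e-05 * 3
= 0.0051551 mm
dL_um = 0.0051551 * 1000 = 5.1551 um

5.1551


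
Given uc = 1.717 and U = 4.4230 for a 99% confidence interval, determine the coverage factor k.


k = U / uc
k = 4.4230 / 1.717
k = 2.576

2.576


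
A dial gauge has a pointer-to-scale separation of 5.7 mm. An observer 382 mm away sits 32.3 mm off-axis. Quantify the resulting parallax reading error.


error = h * offset / d
= 5.7 * 32.3 / 382
= 0.4820

0.4820


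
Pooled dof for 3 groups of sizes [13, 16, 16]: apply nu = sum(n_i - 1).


nu = sum_i (n_i - 1)
nu = ((13 - 1) + (16 - 1) + (16 - 1))
nu = 12 + 15 + 15
nu = 42

42


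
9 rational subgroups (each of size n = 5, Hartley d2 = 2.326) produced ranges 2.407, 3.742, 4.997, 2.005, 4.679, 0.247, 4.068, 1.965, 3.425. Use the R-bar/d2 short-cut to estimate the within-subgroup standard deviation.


R_bar = (2.407 + 3.742 + 4.997 + 2.005 + 4.679 + 0.247 + 4.068 + 1.965 + 3.425) / 9
R_bar = 27.535 / 9 = 3.0594444
sigma_hat = R_bar / d2 = 3.0594444 / 2.326 = 1.3153

1.3153


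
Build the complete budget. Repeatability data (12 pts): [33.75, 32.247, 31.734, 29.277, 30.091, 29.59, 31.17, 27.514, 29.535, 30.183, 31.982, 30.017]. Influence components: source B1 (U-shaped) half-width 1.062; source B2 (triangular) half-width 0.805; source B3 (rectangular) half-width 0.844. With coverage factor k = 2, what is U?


mean = (33.75 + 32.247 + 31.734 + 29.277 + 30.091 + 29.59 + 31.17 + 27.514 + 29.535 + 30.183 + 31.982 + 30.017) / 12 = 30.59083333
s = sqrt(sum((x - mean)^2)/(n-1)) = 1.6612096
u_A = s / sqrt(n) = 1.6612096 / sqrt(12) = 0.4795499
u_B1 = 1.062 / sqrt(2) = 0.7509474
u_B2 = 0.805 / sqrt(6) = 0.32863987
u_B3 = 0.844 / sqrt(3) = 0.48728363
uc = sqrt(0.4795499^2 + 0.7509474^2 + 0.32863987^2 + 0.48728363^2) = 1.0673985
U = k * uc = 2 * 1.0673985
U = 2.1348

2.1348


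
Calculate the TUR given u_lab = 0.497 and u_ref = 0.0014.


TUR = u_lab / u_ref
= 0.497 / 0.0014
= 355.0000

355.0000


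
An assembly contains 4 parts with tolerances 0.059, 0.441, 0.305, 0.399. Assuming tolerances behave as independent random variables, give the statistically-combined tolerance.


RSS = sqrt(0.059^2 + 0.441^2 + 0.305^2 + 0.399^2)
= sqrt(0.450188)
= 0.6710

0.6710


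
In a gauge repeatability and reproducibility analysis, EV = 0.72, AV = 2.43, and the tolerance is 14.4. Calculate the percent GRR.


GRR = sqrt(EV^2 + AV^2) = sqrt(0.72^2 + 2.43^2) = 2.534423
%GRR = GRR / tol * 100 = 2.534423 / 14.4 * 100
%GRR = 17.6002

17.6002


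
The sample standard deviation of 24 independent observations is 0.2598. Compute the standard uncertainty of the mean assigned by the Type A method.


u_A = s / sqrt(n)
u_A = 0.2598 / sqrt(24)
u_A = 0.2598 / 4.8989795
u_A = 0.0530

0.0530


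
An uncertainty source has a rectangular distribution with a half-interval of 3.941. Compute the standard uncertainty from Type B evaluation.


u_B = half_width / sqrt(3)
u_B = 3.941 / 1.7320508
u_B = 2.2753

2.2753


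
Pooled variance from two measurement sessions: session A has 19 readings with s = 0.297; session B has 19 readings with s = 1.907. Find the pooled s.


s_p = sqrt(((n1-1)*s1^2 + (n2-1)*s2^2) / (n1+n2-2))
numerator = (19-1)*0.297^2 + (19-1)*1.907^2 = 1.587762 + 65.459682 = 67.047444
denominator = 19 + 19 - 2 = 36
s_p^2 = 67.047444 / 36 = 1.862429
s_p = sqrt(1.862429) = 1.3647

1.3647


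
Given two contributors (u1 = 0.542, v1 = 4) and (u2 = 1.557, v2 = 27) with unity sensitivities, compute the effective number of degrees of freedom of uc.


uc = sqrt(u1^2 + u2^2) = sqrt(0.542^2 + 1.557^2) = 1.6486397
v_eff = uc^4 / (u1^4/v1 + u2^4/v2)
= 1.6486397^4 / (0.542^4/4 + 1.557^4/27)
= 7.3875939 / 0.23924037
v_eff = 30.8794

30.8794


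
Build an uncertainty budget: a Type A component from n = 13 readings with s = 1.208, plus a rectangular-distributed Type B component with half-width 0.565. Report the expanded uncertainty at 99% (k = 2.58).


u_A = s / sqrt(n) = 1.208 / sqrt(13) = 0.33503892
u_B = half_width / sqrt(3) = 0.565 / sqrt(3) = 0.3262029
uc = sqrt(u_A^2 + u_B^2) = sqrt(0.33503892^2 + 0.3262029^2) = 0.46761032
U = k * uc = 2.58 * 0.46761032
U = 1.2064

1.2064


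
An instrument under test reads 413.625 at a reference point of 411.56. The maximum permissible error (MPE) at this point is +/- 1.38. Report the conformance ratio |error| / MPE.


e = indication - reference = 413.625 - 411.56 = 2.0650
|e| = 2.0650
ratio = |e| / MPE = 2.0650 / 1.38
ratio = 1.4964

1.4964


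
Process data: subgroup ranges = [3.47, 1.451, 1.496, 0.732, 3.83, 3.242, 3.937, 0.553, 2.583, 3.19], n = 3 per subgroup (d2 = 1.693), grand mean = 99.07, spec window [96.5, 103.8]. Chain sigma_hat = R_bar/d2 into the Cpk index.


R_bar = (3.47 + 1.451 + 1.496 + 0.732 + 3.83 + 3.242 + 3.937 + 0.553 + 2.583 + 3.19) / 10 = 2.4484
sigma = R_bar / d2 = 2.4484 / 1.693 = 1.4461902
Cp = (USL - LSL)/(6*sigma) = (103.8 - 96.5)/(6*1.4461902) = 0.8413
Cpu = (103.8 - 99.07)/(3*1.4461902) = 1.0902
Cpl = (99.07 - 96.5)/(3*1.4461902) = 0.5924
Cpk = min(Cpu, Cpl) = 0.5924

0.5924
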